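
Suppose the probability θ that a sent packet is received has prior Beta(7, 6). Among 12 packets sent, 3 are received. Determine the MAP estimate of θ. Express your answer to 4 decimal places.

Prior: Beta(7, 6).
Data: 3 successes in 12 trials. The binomial likelihood contributes θ^3(1−θ)^9, so the posterior is Beta(7+3, 6+9) = Beta(10, 15).
For Beta(a, b) with a, b > 1 the mode is (a−1)/(a+b−2) = 9/23 ≈ 0.3913.

θ̂_MAP = 0.3913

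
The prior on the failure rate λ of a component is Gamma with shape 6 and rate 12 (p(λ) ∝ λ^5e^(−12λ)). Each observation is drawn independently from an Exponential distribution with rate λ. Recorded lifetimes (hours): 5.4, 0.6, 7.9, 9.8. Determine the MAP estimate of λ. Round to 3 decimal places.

The Exponential(rate=λ) likelihood is ∝ λ^n e^(−λΣtᵢ). Here n = 4 and Σtᵢ = 5.4 + 0.6 + 7.9 + 9.8 = 23.7.
Posterior ∝ λ^5e^(−12λ) · λ^4e^(−23.7λ) = λ^9e^(−35.7λ), i.e. Gamma(10, 35.7).
Mode = (a−1)/b = 9/35.7 ≈ 0.252.

λ̂_MAP = 0.252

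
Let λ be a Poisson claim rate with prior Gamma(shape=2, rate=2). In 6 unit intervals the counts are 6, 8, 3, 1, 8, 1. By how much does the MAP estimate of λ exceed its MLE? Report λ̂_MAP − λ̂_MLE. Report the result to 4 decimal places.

Σxᵢ = 27. Posterior is Gamma(29, 8); MAP = (29−1)/8 = 28/8 ≈ 3.50000.
MLE = x̄ = 27/6 ≈ 4.50000.
Difference = 28/8 − 27/6 = -1 ≈ -1.0000.

MAP − MLE = -1.0000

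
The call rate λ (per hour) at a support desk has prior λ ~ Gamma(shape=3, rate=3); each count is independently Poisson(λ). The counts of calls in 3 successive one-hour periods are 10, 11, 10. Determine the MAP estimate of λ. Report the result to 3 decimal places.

Σxᵢ = 10+11+10 = 31, with n = 3.
Posterior ∝ λ^2e^(−3λ) · λ^31e^(−3λ) = λ^33e^(−6λ), i.e. Gamma(shape=34, rate=6).
The mode of a Gamma(a, b) with a ≥ 1 (shape–rate) is (a−1)/b = 33/6 ≈ 5.500.

λ̂_MAP = 5.500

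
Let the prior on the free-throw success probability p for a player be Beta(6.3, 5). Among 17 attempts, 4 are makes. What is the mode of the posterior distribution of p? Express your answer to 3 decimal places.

Prior: Beta(6.3, 5).
Data: 4 successes in 17 trials. The binomial likelihood contributes p^4(1−p)^13, so the posterior is Beta(6.3+4, 5+13) = Beta(10.3, 18).
For Beta(a, b) with a, b > 1 the mode is (a−1)/(a+b−2) = 9.3/26.3 ≈ 0.354.

p̂_MAP = 0.354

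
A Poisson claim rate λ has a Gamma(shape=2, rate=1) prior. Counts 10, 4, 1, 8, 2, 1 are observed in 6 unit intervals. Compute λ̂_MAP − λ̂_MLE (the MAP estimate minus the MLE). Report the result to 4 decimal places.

Σxᵢ = 26. Posterior is Gamma(28, 7); MAP = (28−1)/7 = 27/7 ≈ 3.85714.
MLE = x̄ = 26/6 ≈ 4.33333.
Difference = 27/7 − 26/6 = -10/21 ≈ -0.4762.

MAP − MLE = -0.4762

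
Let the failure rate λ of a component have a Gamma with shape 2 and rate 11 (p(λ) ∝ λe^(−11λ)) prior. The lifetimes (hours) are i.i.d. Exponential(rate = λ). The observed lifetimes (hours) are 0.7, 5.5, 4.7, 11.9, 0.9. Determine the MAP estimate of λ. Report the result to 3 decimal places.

The Exponential(rate=λ) likelihood is ∝ λ^n e^(−λΣtᵢ). Here n = 5 and Σtᵢ = 0.7 + 5.5 + 4.7 + 11.9 + 0.9 = 23.7.
Posterior ∝ λe^(−11λ) · λ^5e^(−23.7λ) = λ^6e^(−34.7λ), i.e. Gamma(7, 34.7).
Mode = (a−1)/b = 6/34.7 ≈ 0.173.

λ̂_MAP = 0.173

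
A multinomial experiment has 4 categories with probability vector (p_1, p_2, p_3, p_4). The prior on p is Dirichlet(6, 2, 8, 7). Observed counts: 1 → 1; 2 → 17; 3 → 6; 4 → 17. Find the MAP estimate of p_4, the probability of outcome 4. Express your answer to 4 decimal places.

MAP estimate: 0.3833

The posterior is Dirichlet(αᵢ + nᵢ) = Dirichlet(7, 19, 14, 24).
For a Dirichlet(a₁,…,a_K) with all aᵢ > 1, the mode has j-th component (aⱼ − 1)/(Σaᵢ − K).
Here Σaᵢ = 64 and K = 4, so p_4 = (24 − 1)/(64 − 4) = 23/60 ≈ 0.3833.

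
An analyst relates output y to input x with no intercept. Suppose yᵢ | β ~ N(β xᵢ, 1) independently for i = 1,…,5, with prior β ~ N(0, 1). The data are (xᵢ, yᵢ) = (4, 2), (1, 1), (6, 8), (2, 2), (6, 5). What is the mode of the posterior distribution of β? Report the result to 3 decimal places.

β̂_MAP = 0.968

log p(β | y) = −Σ(yᵢ − βxᵢ)²/(2·1) − β²/(2·1) + const.
Setting the derivative to zero: Σxᵢ(yᵢ − βxᵢ)/1 − β/1 = 0, so β = Σxᵢyᵢ / (Σxᵢ² + σ²/τ²).
Σxᵢyᵢ = 4·2 + 1·1 + 6·8 + 2·2 + 6·5 = 91; Σxᵢ² = 93; σ²/τ² = 1.
β̂_MAP = 91 / (93 + 1) = 91/94 ≈ 0.968.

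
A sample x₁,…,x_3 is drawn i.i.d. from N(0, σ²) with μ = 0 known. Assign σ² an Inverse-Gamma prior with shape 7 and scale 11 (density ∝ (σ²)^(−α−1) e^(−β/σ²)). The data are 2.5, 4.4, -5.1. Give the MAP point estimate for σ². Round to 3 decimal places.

Sum of squared deviations about the known mean: SS = (2.5−0)² + (4.4−0)² + (-5.1−0)² = 51.62.
The Normal likelihood contributes (σ²)^(−n/2) exp(−SS/(2σ²)), so the posterior is Inverse-Gamma(α + n/2, β + SS/2) = Inverse-Gamma(8.5, 36.81).
The mode of Inverse-Gamma(a, b) is b/(a+1) = 36.81/9.5 ≈ 3.875.

σ̂²_MAP = 3.875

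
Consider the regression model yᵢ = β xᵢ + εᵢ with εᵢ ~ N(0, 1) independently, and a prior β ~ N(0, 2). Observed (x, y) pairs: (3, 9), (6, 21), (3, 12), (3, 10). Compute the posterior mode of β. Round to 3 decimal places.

log p(β | y) = −Σ(yᵢ − βxᵢ)²/(2·1) − β²/(2·2) + const.
Setting the derivative to zero: Σxᵢ(yᵢ − βxᵢ)/1 − β/2 = 0, so β = Σxᵢyᵢ / (Σxᵢ² + σ²/τ²).
Σxᵢyᵢ = 3·9 + 6·21 + 3·12 + 3·10 = 219; Σxᵢ² = 63; σ²/τ² = 0.5.
β̂_MAP = 219 / (63 + 0.5) = 219/63.5 ≈ 3.449.

β̂_MAP = 3.449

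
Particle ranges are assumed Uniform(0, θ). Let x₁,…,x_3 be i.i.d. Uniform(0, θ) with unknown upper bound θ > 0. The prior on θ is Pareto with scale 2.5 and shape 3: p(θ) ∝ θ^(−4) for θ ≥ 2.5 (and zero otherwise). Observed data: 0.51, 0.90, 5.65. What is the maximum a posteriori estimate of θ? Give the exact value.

θ̂_MAP = 5.65

The Uniform(0, θ) likelihood is θ^(−n) for θ ≥ max(xᵢ), zero otherwise. Here max(xᵢ) = 5.65.
Posterior ∝ θ^(−4) · θ^(−3) = θ^(−7) on θ ≥ max(2.5, 5.65) = 5.65.
This density is strictly decreasing in θ, so the posterior mode lies at the lower boundary of the support.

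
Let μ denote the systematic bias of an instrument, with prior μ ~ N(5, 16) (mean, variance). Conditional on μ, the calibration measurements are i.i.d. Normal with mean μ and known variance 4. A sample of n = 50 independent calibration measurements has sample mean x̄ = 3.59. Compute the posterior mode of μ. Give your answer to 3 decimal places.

n = 50, x̄ = 3.59.
For a Normal prior and Normal likelihood with known variance, the posterior is Normal; its mode equals its mean, the precision-weighted average.
Prior precision 1/σ₀² = 1/16 = 0.0625; data precision n/σ² = 50/4 = 12.5.
μ̂ = (0.0625·5 + 12.5·3.59) / (0.0625 + 12.5) = 45.1875/12.5625 = 241/67 ≈ 3.597.

μ̂_MAP = 3.597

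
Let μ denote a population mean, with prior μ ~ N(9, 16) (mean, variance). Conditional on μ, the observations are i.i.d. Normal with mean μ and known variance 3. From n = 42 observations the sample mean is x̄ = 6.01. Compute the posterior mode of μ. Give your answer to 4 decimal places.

n = 42, x̄ = 6.01.
For a Normal prior and Normal likelihood with known variance, the posterior is Normal; its mode equals its mean, the precision-weighted average.
Prior precision 1/σ₀² = 1/16 = 0.0625; data precision n/σ² = 42/3 = 14.
μ̂ = (0.0625·9 + 14·6.01) / (0.0625 + 14) = 84.7025/14.0625 = 33881/5625 ≈ 6.0233.

μ̂_MAP = 6.0233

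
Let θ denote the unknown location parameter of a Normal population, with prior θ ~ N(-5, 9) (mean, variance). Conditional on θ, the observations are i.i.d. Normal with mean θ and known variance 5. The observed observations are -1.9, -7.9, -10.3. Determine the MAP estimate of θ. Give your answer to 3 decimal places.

n = 3; x̄ = ((-1.9) + (-7.9) + (-10.3))/3 = -20.1/3 = -6.7.
For a Normal prior and Normal likelihood with known variance, the posterior is Normal; its mode equals its mean, the precision-weighted average.
Prior precision 1/σ₀² = 1/9; data precision n/σ² = 3/5 = 0.6.
θ̂ = ((1/9)·(-5) + 0.6·(-6.7)) / (1/9 + 0.6) = (-2059/450)/(32/45) = -6.434375 ≈ -6.434.

θ̂_MAP = -6.434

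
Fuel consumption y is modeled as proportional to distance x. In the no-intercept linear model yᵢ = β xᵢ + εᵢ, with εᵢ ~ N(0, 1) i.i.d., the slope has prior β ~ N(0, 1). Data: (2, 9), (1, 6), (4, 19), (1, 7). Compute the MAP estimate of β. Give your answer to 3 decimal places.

β̂_MAP = 4.652

log p(β | y) = −Σ(yᵢ − βxᵢ)²/(2·1) − β²/(2·1) + const.
Setting the derivative to zero: Σxᵢ(yᵢ − βxᵢ)/1 − β/1 = 0, so β = Σxᵢyᵢ / (Σxᵢ² + σ²/τ²).
Σxᵢyᵢ = 2·9 + 1·6 + 4·19 + 1·7 = 107; Σxᵢ² = 22; σ²/τ² = 1.
β̂_MAP = 107 / (22 + 1) = 107/23 ≈ 4.652.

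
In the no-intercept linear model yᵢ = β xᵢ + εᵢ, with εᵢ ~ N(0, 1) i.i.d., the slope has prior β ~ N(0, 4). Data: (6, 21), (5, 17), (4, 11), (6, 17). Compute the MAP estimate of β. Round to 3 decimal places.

log p(β | y) = −Σ(yᵢ − βxᵢ)²/(2·1) − β²/(2·4) + const.
Setting the derivative to zero: Σxᵢ(yᵢ − βxᵢ)/1 − β/4 = 0, so β = Σxᵢyᵢ / (Σxᵢ² + σ²/τ²).
Σxᵢyᵢ = 6·21 + 5·17 + 4·11 + 6·17 = 357; Σxᵢ² = 113; σ²/τ² = 0.25.
β̂_MAP = 357 / (113 + 0.25) = 357/113.25 ≈ 3.152.

β̂_MAP = 3.152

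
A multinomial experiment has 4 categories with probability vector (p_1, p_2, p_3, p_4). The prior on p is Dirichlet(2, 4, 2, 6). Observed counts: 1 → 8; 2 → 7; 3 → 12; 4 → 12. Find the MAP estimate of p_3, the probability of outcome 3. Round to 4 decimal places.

MAP estimate: 0.2653

The posterior is Dirichlet(αᵢ + nᵢ) = Dirichlet(10, 11, 14, 18).
For a Dirichlet(a₁,…,a_K) with all aᵢ > 1, the mode has j-th component (aⱼ − 1)/(Σaᵢ − K).
Here Σaᵢ = 53 and K = 4, so p_3 = (14 − 1)/(53 − 4) = 13/49 ≈ 0.2653.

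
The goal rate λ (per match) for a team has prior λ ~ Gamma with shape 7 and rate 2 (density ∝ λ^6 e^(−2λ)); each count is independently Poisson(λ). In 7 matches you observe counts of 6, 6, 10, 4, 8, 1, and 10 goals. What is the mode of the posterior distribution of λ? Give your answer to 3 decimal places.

λ̂_MAP = 5.667

Σxᵢ = 6+6+10+4+8+1+10 = 45, with n = 7.
Posterior ∝ λ^6e^(−2λ) · λ^45e^(−7λ) = λ^51e^(−9λ), i.e. Gamma(shape=52, rate=9).
The mode of a Gamma(a, b) with a ≥ 1 (shape–rate) is (a−1)/b = 51/9 ≈ 5.667.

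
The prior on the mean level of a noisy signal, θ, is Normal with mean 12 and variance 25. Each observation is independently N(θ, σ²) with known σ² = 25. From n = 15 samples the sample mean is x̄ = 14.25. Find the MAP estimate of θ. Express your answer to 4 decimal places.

θ̂_MAP = 14.1094

n = 15, x̄ = 14.25.
For a Normal prior and Normal likelihood with known variance, the posterior is Normal; its mode equals its mean, the precision-weighted average.
Prior precision 1/σ₀² = 1/25 = 0.04; data precision n/σ² = 15/25 = 0.6.
θ̂ = (0.04·12 + 0.6·14.25) / (0.04 + 0.6) = 9.03/0.64 = 14.109375 ≈ 14.1094.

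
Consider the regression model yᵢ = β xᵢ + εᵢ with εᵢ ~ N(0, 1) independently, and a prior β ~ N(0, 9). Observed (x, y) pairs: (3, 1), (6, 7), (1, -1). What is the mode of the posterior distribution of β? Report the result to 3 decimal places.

β̂_MAP = 0.954

log p(β | y) = −Σ(yᵢ − βxᵢ)²/(2·1) − β²/(2·9) + const.
Setting the derivative to zero: Σxᵢ(yᵢ − βxᵢ)/1 − β/9 = 0, so β = Σxᵢyᵢ / (Σxᵢ² + σ²/τ²).
Σxᵢyᵢ = 3·1 + 6·7 + 1·(-1) = 44; Σxᵢ² = 46; σ²/τ² = 1/9.
β̂_MAP = 44 / (46 + 1/9) = 44/(415/9) = 396/415 ≈ 0.954.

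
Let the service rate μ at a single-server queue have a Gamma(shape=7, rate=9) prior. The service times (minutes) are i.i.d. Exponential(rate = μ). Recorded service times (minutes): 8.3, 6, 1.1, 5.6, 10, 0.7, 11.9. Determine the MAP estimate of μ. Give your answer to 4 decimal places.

μ̂_MAP = 0.2471

The Exponential(rate=μ) likelihood is ∝ μ^n e^(−μΣtᵢ). Here n = 7 and Σtᵢ = 8.3 + 6 + 1.1 + 5.6 + 10 + 0.7 + 11.9 = 43.6.
Posterior ∝ μ^6e^(−9μ) · μ^7e^(−43.6μ) = μ^13e^(−52.6μ), i.e. Gamma(14, 52.6).
Mode = (a−1)/b = 13/52.6 ≈ 0.2471.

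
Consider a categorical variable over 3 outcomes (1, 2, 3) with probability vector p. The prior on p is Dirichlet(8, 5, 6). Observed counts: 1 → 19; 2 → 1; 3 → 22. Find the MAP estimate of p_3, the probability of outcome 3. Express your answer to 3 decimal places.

The posterior is Dirichlet(αᵢ + nᵢ) = Dirichlet(27, 6, 28).
For a Dirichlet(a₁,…,a_K) with all aᵢ > 1, the mode has j-th component (aⱼ − 1)/(Σaᵢ − K).
Here Σaᵢ = 61 and K = 3, so p_3 = (28 − 1)/(61 − 3) = 27/58 ≈ 0.466.

MAP estimate: 0.466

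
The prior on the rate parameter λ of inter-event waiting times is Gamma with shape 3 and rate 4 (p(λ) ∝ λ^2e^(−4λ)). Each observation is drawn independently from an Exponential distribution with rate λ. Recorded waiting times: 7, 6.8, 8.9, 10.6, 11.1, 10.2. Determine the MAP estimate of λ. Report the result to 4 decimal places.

The Exponential(rate=λ) likelihood is ∝ λ^n e^(−λΣtᵢ). Here n = 6 and Σtᵢ = 7 + 6.8 + 8.9 + 10.6 + 11.1 + 10.2 = 54.6.
Posterior ∝ λ^2e^(−4λ) · λ^6e^(−54.6λ) = λ^8e^(−58.6λ), i.e. Gamma(9, 58.6).
Mode = (a−1)/b = 8/58.6 ≈ 0.1365.

λ̂_MAP = 0.1365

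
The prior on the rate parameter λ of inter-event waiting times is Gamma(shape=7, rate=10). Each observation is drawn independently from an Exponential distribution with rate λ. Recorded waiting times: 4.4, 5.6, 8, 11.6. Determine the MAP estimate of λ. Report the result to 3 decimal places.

λ̂_MAP = 0.253

The Exponential(rate=λ) likelihood is ∝ λ^n e^(−λΣtᵢ). Here n = 4 and Σtᵢ = 4.4 + 5.6 + 8 + 11.6 = 29.6.
Posterior ∝ λ^6e^(−10λ) · λ^4e^(−29.6λ) = λ^10e^(−39.6λ), i.e. Gamma(11, 39.6).
Mode = (a−1)/b = 10/39.6 ≈ 0.253.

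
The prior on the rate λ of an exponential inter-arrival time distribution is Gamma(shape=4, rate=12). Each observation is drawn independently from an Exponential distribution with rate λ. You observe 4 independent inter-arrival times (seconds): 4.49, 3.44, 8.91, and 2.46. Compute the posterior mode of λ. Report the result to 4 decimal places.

λ̂_MAP = 0.2236

The Exponential(rate=λ) likelihood is ∝ λ^n e^(−λΣtᵢ). Here n = 4 and Σtᵢ = 4.49 + 3.44 + 8.91 + 2.46 = 19.30.
Posterior ∝ λ^3e^(−12λ) · λ^4e^(−19.30λ) = λ^7e^(−31.30λ), i.e. Gamma(8, 31.30).
Mode = (a−1)/b = 7/31.30 ≈ 0.2236.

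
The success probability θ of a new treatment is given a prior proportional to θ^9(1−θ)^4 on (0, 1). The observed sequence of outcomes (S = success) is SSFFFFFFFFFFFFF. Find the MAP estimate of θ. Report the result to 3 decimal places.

θ̂_MAP = 0.393

The prior density ∝ θ^9(1−θ)^4 is the kernel of Beta(10, 5).
Data: 2 successes in 15 trials (from the sequence). The binomial likelihood contributes θ^2(1−θ)^13, so the posterior is Beta(10+2, 5+13) = Beta(12, 18).
For Beta(a, b) with a, b > 1 the mode is (a−1)/(a+b−2) = 11/28 ≈ 0.393.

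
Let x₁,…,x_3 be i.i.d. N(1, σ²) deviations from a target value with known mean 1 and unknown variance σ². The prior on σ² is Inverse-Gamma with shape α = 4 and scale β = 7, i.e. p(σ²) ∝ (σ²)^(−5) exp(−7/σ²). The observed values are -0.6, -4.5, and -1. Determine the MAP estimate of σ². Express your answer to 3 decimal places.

Sum of squared deviations about the known mean: SS = (-0.6−1)² + (-4.5−1)² + (-1−1)² = 36.81.
The Normal likelihood contributes (σ²)^(−n/2) exp(−SS/(2σ²)), so the posterior is Inverse-Gamma(α + n/2, β + SS/2) = Inverse-Gamma(5.5, 25.405).
The mode of Inverse-Gamma(a, b) is b/(a+1) = 25.405/6.5 ≈ 3.908.

σ̂²_MAP = 3.908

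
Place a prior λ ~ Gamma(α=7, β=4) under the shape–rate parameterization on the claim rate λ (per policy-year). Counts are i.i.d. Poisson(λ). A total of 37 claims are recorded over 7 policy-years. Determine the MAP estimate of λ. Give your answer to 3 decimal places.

Σxᵢ = 37, n = 7.
Posterior ∝ λ^6e^(−4λ) · λ^37e^(−7λ) = λ^43e^(−11λ), i.e. Gamma(shape=44, rate=11).
The mode of a Gamma(a, b) with a ≥ 1 (shape–rate) is (a−1)/b = 43/11 ≈ 3.909.

λ̂_MAP = 3.909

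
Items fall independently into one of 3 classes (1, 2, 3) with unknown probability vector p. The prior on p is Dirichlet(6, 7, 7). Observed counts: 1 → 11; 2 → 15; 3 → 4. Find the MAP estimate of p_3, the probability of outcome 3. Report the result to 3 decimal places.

MAP estimate: 0.213

The posterior is Dirichlet(αᵢ + nᵢ) = Dirichlet(17, 22, 11).
For a Dirichlet(a₁,…,a_K) with all aᵢ > 1, the mode has j-th component (aⱼ − 1)/(Σaᵢ − K).
Here Σaᵢ = 50 and K = 3, so p_3 = (11 − 1)/(50 − 3) = 10/47 ≈ 0.213.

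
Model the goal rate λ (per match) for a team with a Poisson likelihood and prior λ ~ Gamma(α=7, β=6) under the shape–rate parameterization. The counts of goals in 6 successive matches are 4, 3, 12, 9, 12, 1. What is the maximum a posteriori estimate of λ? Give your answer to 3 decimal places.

Σxᵢ = 4+3+12+9+12+1 = 41, with n = 6.
Posterior ∝ λ^6e^(−6λ) · λ^41e^(−6λ) = λ^47e^(−12λ), i.e. Gamma(shape=48, rate=12).
The mode of a Gamma(a, b) with a ≥ 1 (shape–rate) is (a−1)/b = 47/12 ≈ 3.917.

λ̂_MAP = 3.917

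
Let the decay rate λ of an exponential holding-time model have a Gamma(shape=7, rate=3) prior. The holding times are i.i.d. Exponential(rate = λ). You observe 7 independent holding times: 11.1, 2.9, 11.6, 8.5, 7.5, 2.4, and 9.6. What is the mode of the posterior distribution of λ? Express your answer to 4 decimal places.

λ̂_MAP = 0.2297

The Exponential(rate=λ) likelihood is ∝ λ^n e^(−λΣtᵢ). Here n = 7 and Σtᵢ = 11.1 + 2.9 + 11.6 + 8.5 + 7.5 + 2.4 + 9.6 = 53.6.
Posterior ∝ λ^6e^(−3λ) · λ^7e^(−53.6λ) = λ^13e^(−56.6λ), i.e. Gamma(14, 56.6).
Mode = (a−1)/b = 13/56.6 ≈ 0.2297.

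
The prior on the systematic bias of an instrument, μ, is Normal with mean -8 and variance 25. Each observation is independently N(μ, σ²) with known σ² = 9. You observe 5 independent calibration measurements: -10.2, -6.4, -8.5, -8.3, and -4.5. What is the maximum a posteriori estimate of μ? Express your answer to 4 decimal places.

n = 5; x̄ = ((-10.2) + (-6.4) + (-8.5) + (-8.3) + (-4.5))/5 = -37.9/5 = -7.58.
For a Normal prior and Normal likelihood with known variance, the posterior is Normal; its mode equals its mean, the precision-weighted average.
Prior precision 1/σ₀² = 1/25 = 0.04; data precision n/σ² = 5/9.
μ̂ = (0.04·(-8) + (5/9)·(-7.58)) / (0.04 + 5/9) = (-2039/450)/(134/225) = -2039/268 ≈ -7.6082.

μ̂_MAP = -7.6082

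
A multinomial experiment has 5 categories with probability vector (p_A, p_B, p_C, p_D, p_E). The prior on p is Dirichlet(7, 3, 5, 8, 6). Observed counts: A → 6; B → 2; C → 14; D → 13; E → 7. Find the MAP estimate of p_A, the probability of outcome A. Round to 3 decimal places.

MAP estimate of p_A = 0.182

The posterior is Dirichlet(αᵢ + nᵢ) = Dirichlet(13, 5, 19, 21, 13).
For a Dirichlet(a₁,…,a_K) with all aᵢ > 1, the mode has j-th component (aⱼ − 1)/(Σaᵢ − K).
Here Σaᵢ = 71 and K = 5, so p_A = (13 − 1)/(71 − 5) = 12/66 ≈ 0.182.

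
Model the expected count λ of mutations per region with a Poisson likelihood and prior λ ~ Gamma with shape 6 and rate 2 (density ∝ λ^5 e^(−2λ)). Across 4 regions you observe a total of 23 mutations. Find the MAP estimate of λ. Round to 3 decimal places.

Σxᵢ = 23, n = 4.
Posterior ∝ λ^5e^(−2λ) · λ^23e^(−4λ) = λ^28e^(−6λ), i.e. Gamma(shape=29, rate=6).
The mode of a Gamma(a, b) with a ≥ 1 (shape–rate) is (a−1)/b = 28/6 ≈ 4.667.

λ̂_MAP = 4.667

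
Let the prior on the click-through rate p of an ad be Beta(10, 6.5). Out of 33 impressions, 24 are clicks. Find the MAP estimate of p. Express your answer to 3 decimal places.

Prior: Beta(10, 6.5).
Data: 24 successes in 33 trials. The binomial likelihood contributes p^24(1−p)^9, so the posterior is Beta(10+24, 6.5+9) = Beta(34, 15.5).
For Beta(a, b) with a, b > 1 the mode is (a−1)/(a+b−2) = 33/47.5 ≈ 0.695.

p̂_MAP = 0.695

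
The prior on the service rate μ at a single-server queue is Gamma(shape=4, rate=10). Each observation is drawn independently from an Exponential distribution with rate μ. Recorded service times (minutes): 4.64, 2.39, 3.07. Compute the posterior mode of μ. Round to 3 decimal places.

The Exponential(rate=μ) likelihood is ∝ μ^n e^(−μΣtᵢ). Here n = 3 and Σtᵢ = 4.64 + 2.39 + 3.07 = 10.10.
Posterior ∝ μ^3e^(−10μ) · μ^3e^(−10.10μ) = μ^6e^(−20.10μ), i.e. Gamma(7, 20.10).
Mode = (a−1)/b = 6/20.10 ≈ 0.299.

μ̂_MAP = 0.299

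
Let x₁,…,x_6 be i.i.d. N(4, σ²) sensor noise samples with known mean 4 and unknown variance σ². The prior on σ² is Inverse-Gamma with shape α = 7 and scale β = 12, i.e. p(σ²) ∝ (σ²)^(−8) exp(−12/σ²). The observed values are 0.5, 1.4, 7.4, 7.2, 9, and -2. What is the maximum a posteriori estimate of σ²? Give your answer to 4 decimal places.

σ̂²_MAP = 5.7186

Sum of squared deviations about the known mean: SS = (0.5−4)² + (1.4−4)² + (7.4−4)² + (7.2−4)² + (9−4)² + (-2−4)² = 101.81.
The Normal likelihood contributes (σ²)^(−n/2) exp(−SS/(2σ²)), so the posterior is Inverse-Gamma(α + n/2, β + SS/2) = Inverse-Gamma(10, 62.905).
The mode of Inverse-Gamma(a, b) is b/(a+1) = 62.905/11 ≈ 5.7186.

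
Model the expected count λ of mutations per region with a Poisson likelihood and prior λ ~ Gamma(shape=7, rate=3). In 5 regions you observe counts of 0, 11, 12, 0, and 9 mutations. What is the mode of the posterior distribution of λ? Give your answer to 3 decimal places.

Σxᵢ = 0+11+12+0+9 = 32, with n = 5.
Posterior ∝ λ^6e^(−3λ) · λ^32e^(−5λ) = λ^38e^(−8λ), i.e. Gamma(shape=39, rate=8).
The mode of a Gamma(a, b) with a ≥ 1 (shape–rate) is (a−1)/b = 38/8 ≈ 4.750.

λ̂_MAP = 4.750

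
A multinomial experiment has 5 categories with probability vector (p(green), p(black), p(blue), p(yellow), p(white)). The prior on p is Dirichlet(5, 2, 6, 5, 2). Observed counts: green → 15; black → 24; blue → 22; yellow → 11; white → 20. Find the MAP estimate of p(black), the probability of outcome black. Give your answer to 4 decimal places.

MAP estimate of p(black) = 0.2336

The posterior is Dirichlet(αᵢ + nᵢ) = Dirichlet(20, 26, 28, 16, 22).
For a Dirichlet(a₁,…,a_K) with all aᵢ > 1, the mode has j-th component (aⱼ − 1)/(Σaᵢ − K).
Here Σaᵢ = 112 and K = 5, so p(black) = (26 − 1)/(112 − 5) = 25/107 ≈ 0.2336.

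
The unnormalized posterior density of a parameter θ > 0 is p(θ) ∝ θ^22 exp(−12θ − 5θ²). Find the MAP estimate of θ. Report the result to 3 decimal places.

ℓ'(θ) = 22/θ − 12 − 10θ. Setting this to zero and multiplying by θ: 10θ² + 12θ − 22 = 0.
θ = (−12 + √(12² + 4·10·22)) / (2·10) = (−12 + √1024) / 20 = (−12 + 32)/20 = 1.
ℓ''(θ) = −22/θ² − 10 < 0, confirming a maximum.

θ̂_MAP = 1.000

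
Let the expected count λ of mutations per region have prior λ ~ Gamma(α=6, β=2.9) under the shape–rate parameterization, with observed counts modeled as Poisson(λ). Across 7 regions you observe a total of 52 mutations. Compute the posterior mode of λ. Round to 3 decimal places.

λ̂_MAP = 5.758

Σxᵢ = 52, n = 7.
Posterior ∝ λ^5e^(−2.9λ) · λ^52e^(−7λ) = λ^57e^(−9.9λ), i.e. Gamma(shape=58, rate=9.9).
The mode of a Gamma(a, b) with a ≥ 1 (shape–rate) is (a−1)/b = 57/9.9 ≈ 5.758.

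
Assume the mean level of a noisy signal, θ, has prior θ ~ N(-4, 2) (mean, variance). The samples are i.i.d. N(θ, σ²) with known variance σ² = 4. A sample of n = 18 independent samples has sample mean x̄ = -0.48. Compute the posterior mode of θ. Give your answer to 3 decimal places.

θ̂_MAP = -0.832

n = 18, x̄ = -0.48.
For a Normal prior and Normal likelihood with known variance, the posterior is Normal; its mode equals its mean, the precision-weighted average.
Prior precision 1/σ₀² = 1/2 = 0.5; data precision n/σ² = 18/4 = 4.5.
θ̂ = (0.5·(-4) + 4.5·(-0.48)) / (0.5 + 4.5) = (-4.16)/5 = -0.832.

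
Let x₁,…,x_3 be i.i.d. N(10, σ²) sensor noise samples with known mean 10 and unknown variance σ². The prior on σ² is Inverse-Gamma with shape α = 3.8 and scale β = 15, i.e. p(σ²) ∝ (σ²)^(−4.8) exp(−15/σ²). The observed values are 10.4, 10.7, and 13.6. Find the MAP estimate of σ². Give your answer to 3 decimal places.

Sum of squared deviations about the known mean: SS = (10.4−10)² + (10.7−10)² + (13.6−10)² = 13.61.
The Normal likelihood contributes (σ²)^(−n/2) exp(−SS/(2σ²)), so the posterior is Inverse-Gamma(α + n/2, β + SS/2) = Inverse-Gamma(5.3, 21.805).
The mode of Inverse-Gamma(a, b) is b/(a+1) = 21.805/6.3 ≈ 3.461.

σ̂²_MAP = 3.461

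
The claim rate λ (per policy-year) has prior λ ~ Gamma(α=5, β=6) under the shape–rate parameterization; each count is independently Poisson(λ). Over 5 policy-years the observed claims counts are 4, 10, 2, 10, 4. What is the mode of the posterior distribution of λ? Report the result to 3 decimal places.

λ̂_MAP = 3.091

Σxᵢ = 4+10+2+10+4 = 30, with n = 5.
Posterior ∝ λ^4e^(−6λ) · λ^30e^(−5λ) = λ^34e^(−11λ), i.e. Gamma(shape=35, rate=11).
The mode of a Gamma(a, b) with a ≥ 1 (shape–rate) is (a−1)/b = 34/11 ≈ 3.091.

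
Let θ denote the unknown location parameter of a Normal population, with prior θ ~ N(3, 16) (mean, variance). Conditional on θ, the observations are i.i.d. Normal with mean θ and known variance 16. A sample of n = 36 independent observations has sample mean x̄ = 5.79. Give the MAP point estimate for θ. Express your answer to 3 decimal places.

n = 36, x̄ = 5.79.
For a Normal prior and Normal likelihood with known variance, the posterior is Normal; its mode equals its mean, the precision-weighted average.
Prior precision 1/σ₀² = 1/16 = 0.0625; data precision n/σ² = 36/16 = 2.25.
θ̂ = (0.0625·3 + 2.25·5.79) / (0.0625 + 2.25) = 13.215/2.3125 = 5286/925 ≈ 5.715.

θ̂_MAP = 5.715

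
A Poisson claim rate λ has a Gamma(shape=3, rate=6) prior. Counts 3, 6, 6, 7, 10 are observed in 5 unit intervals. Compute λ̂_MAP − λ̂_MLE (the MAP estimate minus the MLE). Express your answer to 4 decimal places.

Σxᵢ = 32. Posterior is Gamma(35, 11); MAP = (35−1)/11 = 34/11 ≈ 3.09091.
MLE = x̄ = 32/5 ≈ 6.40000.
Difference = 34/11 − 32/5 = -182/55 ≈ -3.3091.

MAP − MLE = -3.3091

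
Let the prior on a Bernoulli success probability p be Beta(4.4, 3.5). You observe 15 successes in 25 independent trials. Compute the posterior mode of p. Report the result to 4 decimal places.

p̂_MAP = 0.5955

Prior: Beta(4.4, 3.5).
Data: 15 successes in 25 trials. The binomial likelihood contributes p^15(1−p)^10, so the posterior is Beta(4.4+15, 3.5+10) = Beta(19.4, 13.5).
For Beta(a, b) with a, b > 1 the mode is (a−1)/(a+b−2) = 18.4/30.9 ≈ 0.5955.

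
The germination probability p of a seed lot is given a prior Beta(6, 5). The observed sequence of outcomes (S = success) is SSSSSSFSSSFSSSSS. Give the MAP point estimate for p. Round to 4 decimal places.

p̂_MAP = 0.7600

Prior: Beta(6, 5).
Data: 14 successes in 16 trials (from the sequence). The binomial likelihood contributes p^14(1−p)^2, so the posterior is Beta(6+14, 5+2) = Beta(20, 7).
For Beta(a, b) with a, b > 1 the mode is (a−1)/(a+b−2) = 19/25 ≈ 0.7600.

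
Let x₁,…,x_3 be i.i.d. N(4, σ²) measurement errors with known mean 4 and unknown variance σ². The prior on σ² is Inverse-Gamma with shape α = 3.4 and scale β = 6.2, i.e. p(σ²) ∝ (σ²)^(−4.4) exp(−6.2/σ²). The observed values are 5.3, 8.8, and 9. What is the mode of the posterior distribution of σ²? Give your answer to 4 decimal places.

σ̂²_MAP = 5.2653

Sum of squared deviations about the known mean: SS = (5.3−4)² + (8.8−4)² + (9−4)² = 49.73.
The Normal likelihood contributes (σ²)^(−n/2) exp(−SS/(2σ²)), so the posterior is Inverse-Gamma(α + n/2, β + SS/2) = Inverse-Gamma(4.9, 31.065).
The mode of Inverse-Gamma(a, b) is b/(a+1) = 31.065/5.9 ≈ 5.2653.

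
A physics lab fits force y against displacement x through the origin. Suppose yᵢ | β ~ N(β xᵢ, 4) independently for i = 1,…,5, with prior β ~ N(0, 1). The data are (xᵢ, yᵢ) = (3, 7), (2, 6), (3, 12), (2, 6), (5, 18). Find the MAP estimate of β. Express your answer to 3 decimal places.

log p(β | y) = −Σ(yᵢ − βxᵢ)²/(2·4) − β²/(2·1) + const.
Setting the derivative to zero: Σxᵢ(yᵢ − βxᵢ)/4 − β/1 = 0, so β = Σxᵢyᵢ / (Σxᵢ² + σ²/τ²).
Σxᵢyᵢ = 3·7 + 2·6 + 3·12 + 2·6 + 5·18 = 171; Σxᵢ² = 51; σ²/τ² = 4.
β̂_MAP = 171 / (51 + 4) = 171/55 ≈ 3.109.

β̂_MAP = 3.109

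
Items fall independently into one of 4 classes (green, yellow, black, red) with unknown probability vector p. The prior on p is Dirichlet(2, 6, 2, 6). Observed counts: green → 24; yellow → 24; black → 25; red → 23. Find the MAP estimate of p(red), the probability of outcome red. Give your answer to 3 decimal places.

MAP estimate of p(red) = 0.259

The posterior is Dirichlet(αᵢ + nᵢ) = Dirichlet(26, 30, 27, 29).
For a Dirichlet(a₁,…,a_K) with all aᵢ > 1, the mode has j-th component (aⱼ − 1)/(Σaᵢ − K).
Here Σaᵢ = 112 and K = 4, so p(red) = (29 − 1)/(112 − 4) = 28/108 ≈ 0.259.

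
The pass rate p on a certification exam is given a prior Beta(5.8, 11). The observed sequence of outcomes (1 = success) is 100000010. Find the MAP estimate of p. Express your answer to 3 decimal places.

p̂_MAP = 0.286

Prior: Beta(5.8, 11).
Data: 2 successes in 9 trials (from the sequence). The binomial likelihood contributes p^2(1−p)^7, so the posterior is Beta(5.8+2, 11+7) = Beta(7.8, 18).
For Beta(a, b) with a, b > 1 the mode is (a−1)/(a+b−2) = 6.8/23.8 ≈ 0.286.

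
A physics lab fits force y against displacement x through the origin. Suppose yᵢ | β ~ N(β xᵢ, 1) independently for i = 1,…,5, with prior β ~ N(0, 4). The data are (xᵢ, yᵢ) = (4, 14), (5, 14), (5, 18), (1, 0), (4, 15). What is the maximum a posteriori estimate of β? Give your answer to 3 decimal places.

log p(β | y) = −Σ(yᵢ − βxᵢ)²/(2·1) − β²/(2·4) + const.
Setting the derivative to zero: Σxᵢ(yᵢ − βxᵢ)/1 − β/4 = 0, so β = Σxᵢyᵢ / (Σxᵢ² + σ²/τ²).
Σxᵢyᵢ = 4·14 + 5·14 + 5·18 + 1·0 + 4·15 = 276; Σxᵢ² = 83; σ²/τ² = 0.25.
β̂_MAP = 276 / (83 + 0.25) = 276/83.25 ≈ 3.315.

β̂_MAP = 3.315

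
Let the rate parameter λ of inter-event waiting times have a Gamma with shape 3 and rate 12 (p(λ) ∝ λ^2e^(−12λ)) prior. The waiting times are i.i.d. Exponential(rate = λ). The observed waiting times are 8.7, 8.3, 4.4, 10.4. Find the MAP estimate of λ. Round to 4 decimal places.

λ̂_MAP = 0.1370

The Exponential(rate=λ) likelihood is ∝ λ^n e^(−λΣtᵢ). Here n = 4 and Σtᵢ = 8.7 + 8.3 + 4.4 + 10.4 = 31.8.
Posterior ∝ λ^2e^(−12λ) · λ^4e^(−31.8λ) = λ^6e^(−43.8λ), i.e. Gamma(7, 43.8).
Mode = (a−1)/b = 6/43.8 ≈ 0.1370.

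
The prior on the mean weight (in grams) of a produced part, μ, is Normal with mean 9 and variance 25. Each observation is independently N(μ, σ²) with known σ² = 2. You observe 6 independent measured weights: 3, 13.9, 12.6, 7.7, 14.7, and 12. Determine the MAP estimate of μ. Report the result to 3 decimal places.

n = 6; x̄ = (3 + 13.9 + 12.6 + 7.7 + 14.7 + 12)/6 = 63.9/6 = 10.65.
For a Normal prior and Normal likelihood with known variance, the posterior is Normal; its mode equals its mean, the precision-weighted average.
Prior precision 1/σ₀² = 1/25 = 0.04; data precision n/σ² = 6/2 = 3.
μ̂ = (0.04·9 + 3·10.65) / (0.04 + 3) = 32.31/3.04 = 3231/304 ≈ 10.628.

μ̂_MAP = 10.628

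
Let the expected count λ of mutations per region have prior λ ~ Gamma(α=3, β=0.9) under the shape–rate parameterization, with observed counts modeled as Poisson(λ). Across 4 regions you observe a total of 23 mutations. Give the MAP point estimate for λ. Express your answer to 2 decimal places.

λ̂_MAP = 5.10

Σxᵢ = 23, n = 4.
Posterior ∝ λ^2e^(−0.9λ) · λ^23e^(−4λ) = λ^25e^(−4.9λ), i.e. Gamma(shape=26, rate=4.9).
The mode of a Gamma(a, b) with a ≥ 1 (shape–rate) is (a−1)/b = 25/4.9 ≈ 5.10.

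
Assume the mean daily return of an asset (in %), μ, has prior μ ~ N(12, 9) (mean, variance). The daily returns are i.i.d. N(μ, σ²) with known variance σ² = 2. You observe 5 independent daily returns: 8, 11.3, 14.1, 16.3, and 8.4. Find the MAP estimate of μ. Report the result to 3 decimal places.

n = 5; x̄ = (8 + 11.3 + 14.1 + 16.3 + 8.4)/5 = 58.1/5 = 11.62.
For a Normal prior and Normal likelihood with known variance, the posterior is Normal; its mode equals its mean, the precision-weighted average.
Prior precision 1/σ₀² = 1/9; data precision n/σ² = 5/2 = 2.5.
μ̂ = ((1/9)·12 + 2.5·11.62) / (1/9 + 2.5) = (1823/60)/(47/18) = 5469/470 ≈ 11.636.

μ̂_MAP = 11.636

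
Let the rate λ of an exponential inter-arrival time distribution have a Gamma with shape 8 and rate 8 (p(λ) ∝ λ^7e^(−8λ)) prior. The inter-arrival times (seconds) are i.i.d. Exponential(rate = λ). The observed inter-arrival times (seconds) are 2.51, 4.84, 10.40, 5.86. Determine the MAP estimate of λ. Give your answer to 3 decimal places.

λ̂_MAP = 0.348

The Exponential(rate=λ) likelihood is ∝ λ^n e^(−λΣtᵢ). Here n = 4 and Σtᵢ = 2.51 + 4.84 + 10.40 + 5.86 = 23.61.
Posterior ∝ λ^7e^(−8λ) · λ^4e^(−23.61λ) = λ^11e^(−31.61λ), i.e. Gamma(12, 31.61).
Mode = (a−1)/b = 11/31.61 ≈ 0.348.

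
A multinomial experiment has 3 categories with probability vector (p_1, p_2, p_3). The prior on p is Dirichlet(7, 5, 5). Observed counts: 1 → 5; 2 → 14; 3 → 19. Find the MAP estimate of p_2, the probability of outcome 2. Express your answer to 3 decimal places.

MAP estimate: 0.346

The posterior is Dirichlet(αᵢ + nᵢ) = Dirichlet(12, 19, 24).
For a Dirichlet(a₁,…,a_K) with all aᵢ > 1, the mode has j-th component (aⱼ − 1)/(Σaᵢ − K).
Here Σaᵢ = 55 and K = 3, so p_2 = (19 − 1)/(55 − 3) = 18/52 ≈ 0.346.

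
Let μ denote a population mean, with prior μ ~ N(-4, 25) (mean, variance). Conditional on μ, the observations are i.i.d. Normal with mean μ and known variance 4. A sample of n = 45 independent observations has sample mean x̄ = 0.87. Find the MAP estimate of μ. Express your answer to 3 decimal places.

n = 45, x̄ = 0.87.
For a Normal prior and Normal likelihood with known variance, the posterior is Normal; its mode equals its mean, the precision-weighted average.
Prior precision 1/σ₀² = 1/25 = 0.04; data precision n/σ² = 45/4 = 11.25.
μ̂ = (0.04·(-4) + 11.25·0.87) / (0.04 + 11.25) = 9.6275/11.29 = 3851/4516 ≈ 0.853.

μ̂_MAP = 0.853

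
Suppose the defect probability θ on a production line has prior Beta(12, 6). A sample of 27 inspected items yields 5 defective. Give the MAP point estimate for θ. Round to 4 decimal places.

θ̂_MAP = 0.3721

Prior: Beta(12, 6).
Data: 5 successes in 27 trials. The binomial likelihood contributes θ^5(1−θ)^22, so the posterior is Beta(12+5, 6+22) = Beta(17, 28).
For Beta(a, b) with a, b > 1 the mode is (a−1)/(a+b−2) = 16/43 ≈ 0.3721.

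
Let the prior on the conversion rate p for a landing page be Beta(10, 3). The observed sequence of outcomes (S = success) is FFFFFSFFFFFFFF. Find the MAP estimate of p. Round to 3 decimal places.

p̂_MAP = 0.400

Prior: Beta(10, 3).
Data: 1 success in 14 trials (from the sequence). The binomial likelihood contributes p(1−p)^13, so the posterior is Beta(10+1, 3+13) = Beta(11, 16).
For Beta(a, b) with a, b > 1 the mode is (a−1)/(a+b−2) = 10/25 ≈ 0.400.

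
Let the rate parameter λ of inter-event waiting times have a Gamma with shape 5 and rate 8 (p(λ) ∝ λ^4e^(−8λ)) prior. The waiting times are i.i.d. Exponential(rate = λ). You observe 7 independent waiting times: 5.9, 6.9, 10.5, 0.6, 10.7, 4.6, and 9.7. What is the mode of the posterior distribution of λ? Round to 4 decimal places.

λ̂_MAP = 0.1933

The Exponential(rate=λ) likelihood is ∝ λ^n e^(−λΣtᵢ). Here n = 7 and Σtᵢ = 5.9 + 6.9 + 10.5 + 0.6 + 10.7 + 4.6 + 9.7 = 48.9.
Posterior ∝ λ^4e^(−8λ) · λ^7e^(−48.9λ) = λ^11e^(−56.9λ), i.e. Gamma(12, 56.9).
Mode = (a−1)/b = 11/56.9 ≈ 0.1933.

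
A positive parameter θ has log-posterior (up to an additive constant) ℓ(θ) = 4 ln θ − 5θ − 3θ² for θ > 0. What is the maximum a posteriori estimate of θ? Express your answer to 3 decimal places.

ℓ'(θ) = 4/θ − 5 − 6θ. Setting this to zero and multiplying by θ: 6θ² + 5θ − 4 = 0.
θ = (−5 + √(5² + 4·6·4)) / (2·6) = (−5 + √121) / 12 = (−5 + 11)/12 = 1/2.
ℓ''(θ) = −4/θ² − 6 < 0, confirming a maximum.

θ̂_MAP = 0.500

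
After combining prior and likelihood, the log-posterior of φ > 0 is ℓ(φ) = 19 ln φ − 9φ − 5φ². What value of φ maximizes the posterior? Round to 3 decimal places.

φ̂_MAP = 1.000

ℓ'(φ) = 19/φ − 9 − 10φ. Setting this to zero and multiplying by φ: 10φ² + 9φ − 19 = 0.
φ = (−9 + √(9² + 4·10·19)) / (2·10) = (−9 + √841) / 20 = (−9 + 29)/20 = 1.
ℓ''(φ) = −19/φ² − 10 < 0, confirming a maximum.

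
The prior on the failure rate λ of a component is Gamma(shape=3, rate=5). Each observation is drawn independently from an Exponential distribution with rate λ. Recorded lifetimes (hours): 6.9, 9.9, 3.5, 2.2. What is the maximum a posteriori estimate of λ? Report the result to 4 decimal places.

λ̂_MAP = 0.2182

The Exponential(rate=λ) likelihood is ∝ λ^n e^(−λΣtᵢ). Here n = 4 and Σtᵢ = 6.9 + 9.9 + 3.5 + 2.2 = 22.5.
Posterior ∝ λ^2e^(−5λ) · λ^4e^(−22.5λ) = λ^6e^(−27.5λ), i.e. Gamma(7, 27.5).
Mode = (a−1)/b = 6/27.5 ≈ 0.2182.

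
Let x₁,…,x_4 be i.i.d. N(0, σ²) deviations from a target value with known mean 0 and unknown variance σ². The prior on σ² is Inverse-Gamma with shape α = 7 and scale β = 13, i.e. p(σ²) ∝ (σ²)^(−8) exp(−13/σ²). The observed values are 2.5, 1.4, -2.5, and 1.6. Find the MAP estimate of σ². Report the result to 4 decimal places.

Sum of squared deviations about the known mean: SS = (2.5−0)² + (1.4−0)² + (-2.5−0)² + (1.6−0)² = 17.02.
The Normal likelihood contributes (σ²)^(−n/2) exp(−SS/(2σ²)), so the posterior is Inverse-Gamma(α + n/2, β + SS/2) = Inverse-Gamma(9, 21.51).
The mode of Inverse-Gamma(a, b) is b/(a+1) = 21.51/10 ≈ 2.1510.

σ̂²_MAP = 2.1510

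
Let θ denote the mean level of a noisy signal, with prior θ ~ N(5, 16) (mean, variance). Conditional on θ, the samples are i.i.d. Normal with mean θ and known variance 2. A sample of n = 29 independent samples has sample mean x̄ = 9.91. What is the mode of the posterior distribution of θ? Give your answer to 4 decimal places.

θ̂_MAP = 9.8889

n = 29, x̄ = 9.91.
For a Normal prior and Normal likelihood with known variance, the posterior is Normal; its mode equals its mean, the precision-weighted average.
Prior precision 1/σ₀² = 1/16 = 0.0625; data precision n/σ² = 29/2 = 14.5.
θ̂ = (0.0625·5 + 14.5·9.91) / (0.0625 + 14.5) = 144.0075/14.5625 = 57603/5825 ≈ 9.8889.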